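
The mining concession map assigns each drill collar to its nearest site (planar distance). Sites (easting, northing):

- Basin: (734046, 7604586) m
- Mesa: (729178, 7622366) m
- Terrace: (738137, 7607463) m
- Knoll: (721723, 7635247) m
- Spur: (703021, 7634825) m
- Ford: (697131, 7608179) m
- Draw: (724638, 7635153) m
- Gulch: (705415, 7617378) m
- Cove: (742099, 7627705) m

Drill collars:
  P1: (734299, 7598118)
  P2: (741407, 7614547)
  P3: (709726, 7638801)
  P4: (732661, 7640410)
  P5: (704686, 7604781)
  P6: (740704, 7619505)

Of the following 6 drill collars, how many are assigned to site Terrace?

1

P1 → Basin
P2 → Terrace
P3 → Spur
P4 → Draw
P5 → Ford
P6 → Cove
1 of the 6 goes to Terrace.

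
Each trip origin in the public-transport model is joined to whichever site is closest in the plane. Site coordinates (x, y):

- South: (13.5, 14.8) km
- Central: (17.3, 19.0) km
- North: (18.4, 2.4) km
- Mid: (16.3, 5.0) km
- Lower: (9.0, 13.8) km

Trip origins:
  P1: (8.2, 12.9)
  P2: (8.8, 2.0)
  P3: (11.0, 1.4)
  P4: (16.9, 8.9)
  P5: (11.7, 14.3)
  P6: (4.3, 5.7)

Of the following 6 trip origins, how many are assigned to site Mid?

3

P1 → Lower
P2 → Mid
P3 → Mid
P4 → Mid
P5 → South
P6 → Lower
3 of the 6 go to Mid.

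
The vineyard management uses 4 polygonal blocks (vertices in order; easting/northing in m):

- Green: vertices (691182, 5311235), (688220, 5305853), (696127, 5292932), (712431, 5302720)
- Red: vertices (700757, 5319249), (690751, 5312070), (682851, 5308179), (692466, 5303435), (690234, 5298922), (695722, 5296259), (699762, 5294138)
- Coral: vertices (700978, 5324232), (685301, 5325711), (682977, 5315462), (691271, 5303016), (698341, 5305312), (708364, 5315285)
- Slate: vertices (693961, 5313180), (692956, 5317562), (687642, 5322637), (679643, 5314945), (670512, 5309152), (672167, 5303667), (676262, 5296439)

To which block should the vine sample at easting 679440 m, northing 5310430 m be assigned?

Slate

Cast a ray rightward from (679440, 5310430). For each polygon, the edges (by vertex number in listed order) whose endpoints lie on opposite sides of northing = 5310430, where each meets that height, and whether that is right or left of the point:
Green: 1–2 at easting≈690739.0 (right), 4–1 at easting≈693190.9 (right) → 2 crossings.
Red: 2–3 at easting≈687421.3 (right), 7–1 at easting≈700407.6 (right) → 2 crossings.
Coral: 3–4 at easting≈686330.3 (right), 5–6 at easting≈703484.7 (right) → 2 crossings.
Slate: 4–5 at easting≈672526.4 (left), 7–1 at easting≈691053.6 (right) → 1 crossing.
Only Slate has an odd count, so the point is inside Slate.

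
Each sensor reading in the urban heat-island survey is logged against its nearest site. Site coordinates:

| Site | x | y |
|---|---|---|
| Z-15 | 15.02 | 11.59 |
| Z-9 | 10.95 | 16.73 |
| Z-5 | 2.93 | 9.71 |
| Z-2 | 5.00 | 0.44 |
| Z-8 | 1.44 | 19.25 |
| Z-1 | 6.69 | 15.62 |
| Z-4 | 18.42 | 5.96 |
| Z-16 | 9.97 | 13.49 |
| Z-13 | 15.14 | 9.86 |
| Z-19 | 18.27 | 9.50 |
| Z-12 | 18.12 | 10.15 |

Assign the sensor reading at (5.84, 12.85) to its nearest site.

Squared distances to each site:
Z-15: 85.860; Z-9: 41.166; Z-5: 18.328; Z-2: 154.714; Z-8: 60.320; Z-1: 8.395; Z-4: 205.729; Z-16: 17.467; Z-13: 95.430; Z-19: 165.727; Z-12: 158.088.
Minimum at Z-1.

Z-1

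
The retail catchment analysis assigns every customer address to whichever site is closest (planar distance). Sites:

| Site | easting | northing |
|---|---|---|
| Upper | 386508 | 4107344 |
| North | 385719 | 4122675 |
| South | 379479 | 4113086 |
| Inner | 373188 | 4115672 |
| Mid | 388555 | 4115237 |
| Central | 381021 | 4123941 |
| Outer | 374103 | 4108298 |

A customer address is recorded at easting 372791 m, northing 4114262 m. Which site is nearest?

Inner

Squared distances to each site:
Upper: 236014813.000; North: 237911753.000; South: 46112320.000; Inner: 2145709.000; Mid: 249454321.000; Central: 161415941.000; Outer: 37290640.000.
Minimum at Inner.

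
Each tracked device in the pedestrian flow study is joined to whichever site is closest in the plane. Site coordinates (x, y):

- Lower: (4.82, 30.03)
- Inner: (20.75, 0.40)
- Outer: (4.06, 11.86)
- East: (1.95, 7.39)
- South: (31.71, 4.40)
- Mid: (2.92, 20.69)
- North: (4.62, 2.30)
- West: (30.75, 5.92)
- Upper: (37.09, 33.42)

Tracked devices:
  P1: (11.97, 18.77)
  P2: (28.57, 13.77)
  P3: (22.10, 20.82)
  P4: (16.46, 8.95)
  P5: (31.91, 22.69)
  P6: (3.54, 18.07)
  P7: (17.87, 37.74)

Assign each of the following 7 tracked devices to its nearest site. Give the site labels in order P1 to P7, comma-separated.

Mid, West, West, Inner, Upper, Mid, Lower

P1 → Mid (d²=85.59)
P2 → West (d²=66.37)
P3 → West (d²=296.83)
P4 → Inner (d²=91.51)
P5 → Upper (d²=141.97)
P6 → Mid (d²=7.25)
P7 → Lower (d²=229.75)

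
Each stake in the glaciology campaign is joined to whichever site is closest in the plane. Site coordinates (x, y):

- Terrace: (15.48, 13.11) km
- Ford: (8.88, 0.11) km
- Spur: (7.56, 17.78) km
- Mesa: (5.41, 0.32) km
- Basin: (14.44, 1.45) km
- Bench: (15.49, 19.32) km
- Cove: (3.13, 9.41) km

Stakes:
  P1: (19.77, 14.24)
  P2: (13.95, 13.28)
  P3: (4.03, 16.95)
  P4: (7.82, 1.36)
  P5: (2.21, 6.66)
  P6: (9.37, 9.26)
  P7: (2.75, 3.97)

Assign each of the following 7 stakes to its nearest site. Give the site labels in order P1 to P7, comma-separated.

P1 → Terrace (d²=19.68)
P2 → Terrace (d²=2.37)
P3 → Spur (d²=13.15)
P4 → Ford (d²=2.69)
P5 → Cove (d²=8.41)
P6 → Cove (d²=38.96)
P7 → Mesa (d²=20.40)

Terrace, Terrace, Spur, Ford, Cove, Cove, Mesa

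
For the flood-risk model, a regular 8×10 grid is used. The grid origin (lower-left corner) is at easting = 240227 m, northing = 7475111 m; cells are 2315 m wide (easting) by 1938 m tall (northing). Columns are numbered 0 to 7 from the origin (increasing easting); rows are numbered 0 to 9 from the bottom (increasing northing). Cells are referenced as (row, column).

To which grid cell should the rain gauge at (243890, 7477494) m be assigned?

(1, 1)

Column index: ⌊(243890 − 240227) / 2315⌋ = ⌊1.582⌋ = 1
Row offset from origin: ⌊(7477494 − 7475111) / 1938⌋ = ⌊1.230⌋ = 1 → row 1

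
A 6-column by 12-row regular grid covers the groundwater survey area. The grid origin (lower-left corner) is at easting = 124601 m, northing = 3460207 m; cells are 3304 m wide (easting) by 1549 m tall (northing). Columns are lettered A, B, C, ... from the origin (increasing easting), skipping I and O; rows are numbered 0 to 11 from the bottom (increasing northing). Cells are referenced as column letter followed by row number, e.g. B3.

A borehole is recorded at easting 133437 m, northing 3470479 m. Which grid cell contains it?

C6

Column index: ⌊(133437 − 124601) / 3304⌋ = ⌊2.674⌋ = 2 → column C
Row offset from origin: ⌊(3470479 − 3460207) / 1549⌋ = ⌊6.631⌋ = 6 → row 6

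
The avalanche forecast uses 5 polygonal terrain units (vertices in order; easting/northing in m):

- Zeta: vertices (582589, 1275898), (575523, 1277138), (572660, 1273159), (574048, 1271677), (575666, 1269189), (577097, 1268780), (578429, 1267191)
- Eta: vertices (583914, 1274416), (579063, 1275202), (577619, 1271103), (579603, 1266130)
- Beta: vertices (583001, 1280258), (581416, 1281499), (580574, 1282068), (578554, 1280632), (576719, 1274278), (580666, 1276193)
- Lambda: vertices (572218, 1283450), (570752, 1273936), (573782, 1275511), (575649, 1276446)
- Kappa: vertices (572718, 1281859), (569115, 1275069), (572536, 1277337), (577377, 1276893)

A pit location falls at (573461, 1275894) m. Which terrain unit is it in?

Lambda

Cast a ray rightward from (573461, 1275894). For each polygon, the edges (by vertex number in listed order) whose endpoints lie on opposite sides of northing = 1275894, where each meets that height, and whether that is right or left of the point:
Zeta: 2–3 at easting≈574627.9 (right), 7–1 at easting≈582587.1 (right) → 2 crossings.
Eta: no edge straddles that height → 0 crossings.
Beta: 4–5 at easting≈577185.7 (right), 5–6 at easting≈580049.7 (right) → 2 crossings.
Lambda: 1–2 at easting≈571053.7 (left), 3–4 at easting≈574546.8 (right) → 1 crossing.
Kappa: 1–2 at easting≈569552.8 (left), 2–3 at easting≈570359.4 (left) → 0 crossings.
Only Lambda has an odd count, so the point is inside Lambda.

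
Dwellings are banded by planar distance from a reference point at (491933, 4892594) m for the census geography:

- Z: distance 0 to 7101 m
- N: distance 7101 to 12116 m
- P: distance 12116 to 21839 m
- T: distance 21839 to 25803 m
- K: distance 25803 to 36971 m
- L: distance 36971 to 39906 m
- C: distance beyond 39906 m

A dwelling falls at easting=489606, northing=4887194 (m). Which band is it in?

Z

Distance = √((489606−491933)² + (4887194−4892594)²) = √(5414929.000 + 29160000.000) = 5880.045 m.
0 ≤ 5880.045 < 7101 → Z.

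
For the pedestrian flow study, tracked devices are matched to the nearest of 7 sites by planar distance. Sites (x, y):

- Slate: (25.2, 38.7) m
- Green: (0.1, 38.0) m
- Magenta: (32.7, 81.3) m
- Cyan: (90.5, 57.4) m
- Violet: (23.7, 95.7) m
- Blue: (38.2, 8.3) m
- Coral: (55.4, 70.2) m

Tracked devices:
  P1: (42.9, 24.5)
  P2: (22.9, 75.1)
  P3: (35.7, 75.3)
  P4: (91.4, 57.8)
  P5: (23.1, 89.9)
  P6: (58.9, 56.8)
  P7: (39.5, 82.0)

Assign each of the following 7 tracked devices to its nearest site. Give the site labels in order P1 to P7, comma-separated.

Blue, Magenta, Magenta, Cyan, Violet, Coral, Magenta

P1 → Blue (d²=284.53)
P2 → Magenta (d²=134.48)
P3 → Magenta (d²=45.00)
P4 → Cyan (d²=0.97)
P5 → Violet (d²=34.00)
P6 → Coral (d²=191.81)
P7 → Magenta (d²=46.73)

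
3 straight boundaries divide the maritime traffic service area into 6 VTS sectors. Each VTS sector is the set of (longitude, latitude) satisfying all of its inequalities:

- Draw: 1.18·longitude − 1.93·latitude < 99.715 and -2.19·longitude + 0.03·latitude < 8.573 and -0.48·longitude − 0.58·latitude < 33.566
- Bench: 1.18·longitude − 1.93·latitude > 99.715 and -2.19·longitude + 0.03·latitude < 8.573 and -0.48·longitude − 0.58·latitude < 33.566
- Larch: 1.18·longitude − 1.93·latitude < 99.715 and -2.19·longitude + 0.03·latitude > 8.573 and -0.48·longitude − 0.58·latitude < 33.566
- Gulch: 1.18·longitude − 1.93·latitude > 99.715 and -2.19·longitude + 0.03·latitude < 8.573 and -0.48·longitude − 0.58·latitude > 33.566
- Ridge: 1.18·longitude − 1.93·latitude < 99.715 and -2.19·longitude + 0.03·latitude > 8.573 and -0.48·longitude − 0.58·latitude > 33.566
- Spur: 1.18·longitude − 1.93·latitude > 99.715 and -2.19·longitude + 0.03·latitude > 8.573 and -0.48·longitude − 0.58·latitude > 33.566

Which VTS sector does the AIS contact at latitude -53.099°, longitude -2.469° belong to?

1.18·-2.469 − 1.93·-53.099 = 99.568, which is < 99.715
-2.19·-2.469 + 0.03·-53.099 = 3.814, which is < 8.573
-0.48·-2.469 − 0.58·-53.099 = 31.983, which is < 33.566
This sign pattern matches Draw.

Draw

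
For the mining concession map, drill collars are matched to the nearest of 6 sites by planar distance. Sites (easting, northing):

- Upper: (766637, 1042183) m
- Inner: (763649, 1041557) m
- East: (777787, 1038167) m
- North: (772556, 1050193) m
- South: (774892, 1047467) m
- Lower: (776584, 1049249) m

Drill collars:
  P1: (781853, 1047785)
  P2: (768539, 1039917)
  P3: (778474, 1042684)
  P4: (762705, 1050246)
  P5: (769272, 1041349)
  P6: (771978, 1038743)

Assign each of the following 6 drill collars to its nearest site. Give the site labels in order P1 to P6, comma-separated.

P1 → Lower (d²=29905657.00)
P2 → Upper (d²=8752360.00)
P3 → East (d²=20875258.00)
P4 → Inner (d²=76389857.00)
P5 → Upper (d²=7638781.00)
P6 → East (d²=34076257.00)

Lower, Upper, East, Inner, Upper, East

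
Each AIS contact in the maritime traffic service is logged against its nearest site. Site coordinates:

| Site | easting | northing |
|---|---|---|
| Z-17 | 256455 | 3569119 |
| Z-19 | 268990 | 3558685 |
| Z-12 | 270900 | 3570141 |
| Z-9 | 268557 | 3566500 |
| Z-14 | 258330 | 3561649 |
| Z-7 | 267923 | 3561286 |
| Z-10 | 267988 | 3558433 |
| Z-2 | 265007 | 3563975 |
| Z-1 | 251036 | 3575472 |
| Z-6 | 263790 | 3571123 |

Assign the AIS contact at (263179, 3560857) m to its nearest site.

Z-2

Squared distances to each site:
Z-17: 113472820.000; Z-19: 38485305.000; Z-12: 145806497.000; Z-9: 60766333.000; Z-14: 24140065.000; Z-7: 22689577.000; Z-10: 29002257.000; Z-2: 13063508.000; Z-1: 361050674.000; Z-6: 105764077.000.
Minimum at Z-2.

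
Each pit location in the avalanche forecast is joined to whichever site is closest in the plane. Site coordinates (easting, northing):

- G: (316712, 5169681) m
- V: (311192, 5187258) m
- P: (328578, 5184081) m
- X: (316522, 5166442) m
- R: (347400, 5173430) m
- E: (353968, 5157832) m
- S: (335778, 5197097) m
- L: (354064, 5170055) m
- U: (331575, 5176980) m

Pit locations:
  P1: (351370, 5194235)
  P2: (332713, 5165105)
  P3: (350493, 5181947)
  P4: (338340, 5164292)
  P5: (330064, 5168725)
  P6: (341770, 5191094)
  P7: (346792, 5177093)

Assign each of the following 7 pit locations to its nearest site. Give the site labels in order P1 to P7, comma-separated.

P1 → S (d²=251301508.00)
P2 → U (d²=142310669.00)
P3 → R (d²=82105938.00)
P4 → R (d²=165586644.00)
P5 → U (d²=70428146.00)
P6 → S (d²=71940073.00)
P7 → R (d²=13787233.00)

S, U, R, R, U, S, R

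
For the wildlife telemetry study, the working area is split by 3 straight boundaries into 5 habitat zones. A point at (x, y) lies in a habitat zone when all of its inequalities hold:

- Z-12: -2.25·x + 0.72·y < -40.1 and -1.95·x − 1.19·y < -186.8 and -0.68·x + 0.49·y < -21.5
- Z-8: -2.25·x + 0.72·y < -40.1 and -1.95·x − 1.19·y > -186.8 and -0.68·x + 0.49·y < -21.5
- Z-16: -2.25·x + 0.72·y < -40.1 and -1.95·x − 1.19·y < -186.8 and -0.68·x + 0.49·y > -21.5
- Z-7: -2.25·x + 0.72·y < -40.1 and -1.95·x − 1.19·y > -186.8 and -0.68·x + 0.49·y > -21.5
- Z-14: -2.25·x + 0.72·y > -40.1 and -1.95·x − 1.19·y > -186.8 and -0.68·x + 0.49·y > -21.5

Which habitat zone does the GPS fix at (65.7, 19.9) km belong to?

Z-8

-2.25·65.7 + 0.72·19.9 = -133.497, which is < -40.1
-1.95·65.7 − 1.19·19.9 = -151.796, which is > -186.8
-0.68·65.7 + 0.49·19.9 = -34.925, which is < -21.5
This sign pattern matches Z-8.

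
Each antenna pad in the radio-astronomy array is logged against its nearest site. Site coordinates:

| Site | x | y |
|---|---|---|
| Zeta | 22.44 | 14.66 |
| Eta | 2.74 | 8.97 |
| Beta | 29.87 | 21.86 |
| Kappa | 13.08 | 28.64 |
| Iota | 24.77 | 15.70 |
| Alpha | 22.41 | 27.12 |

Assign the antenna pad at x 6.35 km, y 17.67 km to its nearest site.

Eta

Squared distances to each site:
Zeta: 267.948; Eta: 88.722; Beta: 570.747; Kappa: 165.634; Iota: 343.177; Alpha: 347.226.
Minimum at Eta.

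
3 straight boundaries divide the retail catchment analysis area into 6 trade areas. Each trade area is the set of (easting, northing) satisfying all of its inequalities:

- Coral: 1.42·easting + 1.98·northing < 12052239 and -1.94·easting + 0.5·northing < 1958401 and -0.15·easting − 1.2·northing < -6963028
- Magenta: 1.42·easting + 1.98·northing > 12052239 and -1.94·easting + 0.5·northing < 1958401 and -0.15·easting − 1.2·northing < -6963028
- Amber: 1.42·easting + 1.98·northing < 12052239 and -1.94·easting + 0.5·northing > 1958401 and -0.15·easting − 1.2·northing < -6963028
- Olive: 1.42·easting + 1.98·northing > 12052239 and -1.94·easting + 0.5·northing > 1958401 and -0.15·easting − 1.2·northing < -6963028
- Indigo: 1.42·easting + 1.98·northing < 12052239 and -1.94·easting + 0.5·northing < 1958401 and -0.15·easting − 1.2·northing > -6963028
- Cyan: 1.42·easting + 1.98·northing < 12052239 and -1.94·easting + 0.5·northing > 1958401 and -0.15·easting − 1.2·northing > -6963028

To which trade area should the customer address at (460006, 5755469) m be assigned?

1.42·460006 + 1.98·5755469 = 12049037.140, which is < 12052239
-1.94·460006 + 0.5·5755469 = 1985322.860, which is > 1958401
-0.15·460006 − 1.2·5755469 = -6975563.700, which is < -6963028
This sign pattern matches Amber.

Amber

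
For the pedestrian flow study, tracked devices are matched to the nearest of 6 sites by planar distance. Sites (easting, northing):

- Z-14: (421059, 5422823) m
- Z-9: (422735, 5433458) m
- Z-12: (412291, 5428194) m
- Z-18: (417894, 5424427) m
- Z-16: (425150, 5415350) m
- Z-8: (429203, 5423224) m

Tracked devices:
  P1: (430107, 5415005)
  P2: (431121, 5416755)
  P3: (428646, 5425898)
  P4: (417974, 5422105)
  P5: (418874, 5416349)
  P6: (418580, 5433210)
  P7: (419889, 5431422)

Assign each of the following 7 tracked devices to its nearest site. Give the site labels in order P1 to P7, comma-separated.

Z-16, Z-16, Z-8, Z-18, Z-16, Z-9, Z-9

P1 → Z-16 (d²=24690874.00)
P2 → Z-16 (d²=37626866.00)
P3 → Z-8 (d²=7460525.00)
P4 → Z-18 (d²=5398084.00)
P5 → Z-16 (d²=40386177.00)
P6 → Z-9 (d²=17325529.00)
P7 → Z-9 (d²=12245012.00)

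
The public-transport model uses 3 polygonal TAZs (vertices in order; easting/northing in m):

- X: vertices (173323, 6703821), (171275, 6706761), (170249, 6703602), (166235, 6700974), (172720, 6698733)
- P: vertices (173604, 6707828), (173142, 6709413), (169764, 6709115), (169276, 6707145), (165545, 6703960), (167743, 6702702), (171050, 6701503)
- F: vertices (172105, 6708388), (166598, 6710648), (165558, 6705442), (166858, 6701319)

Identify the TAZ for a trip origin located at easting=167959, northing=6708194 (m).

Cast a ray rightward from (167959, 6708194). For each polygon, the edges (by vertex number in listed order) whose endpoints lie on opposite sides of northing = 6708194, where each meets that height, and whether that is right or left of the point:
X: no edge straddles that height → 0 crossings.
P: 1–2 at easting≈173497.3 (right), 3–4 at easting≈169535.9 (right) → 2 crossings.
F: 2–3 at easting≈166107.8 (left), 4–1 at easting≈171961.0 (right) → 1 crossing.
Only F has an odd count, so the point is inside F.

F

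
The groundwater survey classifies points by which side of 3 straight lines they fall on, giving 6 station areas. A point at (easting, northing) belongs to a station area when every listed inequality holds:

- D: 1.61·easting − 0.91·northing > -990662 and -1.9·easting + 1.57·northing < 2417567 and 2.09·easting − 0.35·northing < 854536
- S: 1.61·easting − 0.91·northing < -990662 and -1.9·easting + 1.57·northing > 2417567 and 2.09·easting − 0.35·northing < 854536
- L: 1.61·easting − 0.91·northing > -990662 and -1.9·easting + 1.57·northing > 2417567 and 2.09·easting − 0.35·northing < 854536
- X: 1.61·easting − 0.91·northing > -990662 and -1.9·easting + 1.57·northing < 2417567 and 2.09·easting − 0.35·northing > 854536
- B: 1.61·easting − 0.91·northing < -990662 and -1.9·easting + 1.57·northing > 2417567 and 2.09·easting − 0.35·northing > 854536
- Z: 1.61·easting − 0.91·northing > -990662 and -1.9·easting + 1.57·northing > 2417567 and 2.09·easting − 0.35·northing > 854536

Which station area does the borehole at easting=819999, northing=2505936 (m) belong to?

D

1.61·819999 − 0.91·2505936 = -960203.370, which is > -990662
-1.9·819999 + 1.57·2505936 = 2376321.420, which is < 2417567
2.09·819999 − 0.35·2505936 = 836720.310, which is < 854536
This sign pattern matches D.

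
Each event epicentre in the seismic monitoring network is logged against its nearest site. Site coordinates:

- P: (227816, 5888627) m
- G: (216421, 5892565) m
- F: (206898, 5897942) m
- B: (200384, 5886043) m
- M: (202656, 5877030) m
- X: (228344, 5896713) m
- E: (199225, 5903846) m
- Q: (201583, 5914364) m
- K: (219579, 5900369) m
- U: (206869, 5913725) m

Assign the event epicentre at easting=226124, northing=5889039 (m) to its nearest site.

Squared distances to each site:
P: 3032608.000; G: 106580885.000; F: 448902485.000; B: 671523616.000; M: 694963105.000; X: 63818676.000; E: 942803450.000; Q: 1243616306.000; K: 171205925.000; U: 980153621.000.
Minimum at P.

P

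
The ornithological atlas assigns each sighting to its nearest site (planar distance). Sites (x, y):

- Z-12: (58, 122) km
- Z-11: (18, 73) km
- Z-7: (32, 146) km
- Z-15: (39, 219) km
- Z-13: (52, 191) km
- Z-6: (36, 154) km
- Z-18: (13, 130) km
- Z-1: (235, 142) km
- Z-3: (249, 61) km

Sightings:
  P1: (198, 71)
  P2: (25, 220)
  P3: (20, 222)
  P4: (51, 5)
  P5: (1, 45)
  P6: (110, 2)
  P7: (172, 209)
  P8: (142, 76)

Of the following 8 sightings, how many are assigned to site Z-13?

0

P1 → Z-3
P2 → Z-15
P3 → Z-15
P4 → Z-11
P5 → Z-11
P6 → Z-11
P7 → Z-1
P8 → Z-12
0 of the 8 go to Z-13.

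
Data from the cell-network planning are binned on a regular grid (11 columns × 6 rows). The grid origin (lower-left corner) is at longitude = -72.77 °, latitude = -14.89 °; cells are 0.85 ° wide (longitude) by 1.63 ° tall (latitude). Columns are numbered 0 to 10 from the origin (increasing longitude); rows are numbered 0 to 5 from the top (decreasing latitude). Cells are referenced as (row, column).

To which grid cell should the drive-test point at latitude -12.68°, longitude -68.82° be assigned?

(4, 4)

Column index: ⌊(-68.82 − -72.77) / 0.85⌋ = ⌊4.647⌋ = 4
Row offset from origin: ⌊(-12.68 − -14.89) / 1.63⌋ = ⌊1.356⌋ = 1 → row 4 (counted from top)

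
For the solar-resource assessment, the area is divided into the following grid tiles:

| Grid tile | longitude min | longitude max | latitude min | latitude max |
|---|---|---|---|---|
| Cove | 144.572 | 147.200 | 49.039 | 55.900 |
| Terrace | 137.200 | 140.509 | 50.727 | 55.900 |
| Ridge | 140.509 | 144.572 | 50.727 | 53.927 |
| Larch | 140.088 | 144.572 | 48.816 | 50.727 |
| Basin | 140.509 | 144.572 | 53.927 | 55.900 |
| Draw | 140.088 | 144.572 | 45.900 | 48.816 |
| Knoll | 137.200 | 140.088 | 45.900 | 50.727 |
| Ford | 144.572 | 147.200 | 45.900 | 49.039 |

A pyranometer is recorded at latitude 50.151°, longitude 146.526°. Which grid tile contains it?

Cove

The point has longitude = 146.526 and latitude = 50.151.
Only Cove satisfies 144.572 ≤ longitude ≤ 147.200 and 49.039 ≤ latitude ≤ 55.900.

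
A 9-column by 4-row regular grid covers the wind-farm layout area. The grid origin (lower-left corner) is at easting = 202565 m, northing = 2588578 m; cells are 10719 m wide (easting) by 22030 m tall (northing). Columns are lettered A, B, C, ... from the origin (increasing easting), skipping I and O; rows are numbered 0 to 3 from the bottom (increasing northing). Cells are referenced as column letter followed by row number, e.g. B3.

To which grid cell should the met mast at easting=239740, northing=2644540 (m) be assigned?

D2

Column index: ⌊(239740 − 202565) / 10719⌋ = ⌊3.468⌋ = 3 → column D
Row offset from origin: ⌊(2644540 − 2588578) / 22030⌋ = ⌊2.540⌋ = 2 → row 2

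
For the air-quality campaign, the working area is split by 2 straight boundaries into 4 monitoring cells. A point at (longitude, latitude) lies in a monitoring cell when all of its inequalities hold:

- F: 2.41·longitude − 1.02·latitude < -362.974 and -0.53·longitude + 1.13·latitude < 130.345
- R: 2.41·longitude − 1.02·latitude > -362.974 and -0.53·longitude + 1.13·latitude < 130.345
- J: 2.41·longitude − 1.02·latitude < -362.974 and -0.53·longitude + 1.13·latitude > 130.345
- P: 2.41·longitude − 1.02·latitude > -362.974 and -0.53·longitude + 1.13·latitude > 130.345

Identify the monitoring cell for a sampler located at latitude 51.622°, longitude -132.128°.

2.41·-132.128 − 1.02·51.622 = -371.083, which is < -362.974
-0.53·-132.128 + 1.13·51.622 = 128.361, which is < 130.345
This sign pattern matches F.

F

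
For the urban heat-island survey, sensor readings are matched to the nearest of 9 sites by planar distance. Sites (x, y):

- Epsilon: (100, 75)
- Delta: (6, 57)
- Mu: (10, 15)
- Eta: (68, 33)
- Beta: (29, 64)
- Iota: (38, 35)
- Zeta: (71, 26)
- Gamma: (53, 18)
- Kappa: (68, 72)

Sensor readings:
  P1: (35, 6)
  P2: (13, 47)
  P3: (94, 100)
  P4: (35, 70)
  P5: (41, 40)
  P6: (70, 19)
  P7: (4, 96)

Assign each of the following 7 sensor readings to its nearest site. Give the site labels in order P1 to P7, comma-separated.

Gamma, Delta, Epsilon, Beta, Iota, Zeta, Delta

P1 → Gamma (d²=468.00)
P2 → Delta (d²=149.00)
P3 → Epsilon (d²=661.00)
P4 → Beta (d²=72.00)
P5 → Iota (d²=34.00)
P6 → Zeta (d²=50.00)
P7 → Delta (d²=1525.00)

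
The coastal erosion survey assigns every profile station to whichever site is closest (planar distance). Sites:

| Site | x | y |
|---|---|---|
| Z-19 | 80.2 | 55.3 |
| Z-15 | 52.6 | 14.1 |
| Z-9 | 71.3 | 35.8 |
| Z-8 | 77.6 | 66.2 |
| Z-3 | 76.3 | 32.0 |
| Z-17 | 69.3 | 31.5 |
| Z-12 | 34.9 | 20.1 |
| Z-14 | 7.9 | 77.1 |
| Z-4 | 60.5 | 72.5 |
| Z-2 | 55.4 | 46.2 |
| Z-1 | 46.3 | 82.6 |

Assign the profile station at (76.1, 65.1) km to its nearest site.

Z-8

Squared distances to each site:
Z-19: 112.850; Z-15: 3153.250; Z-9: 881.530; Z-8: 3.460; Z-3: 1095.650; Z-17: 1175.200; Z-12: 3722.440; Z-14: 4795.240; Z-4: 298.120; Z-2: 785.700; Z-1: 1194.290.
Minimum at Z-8.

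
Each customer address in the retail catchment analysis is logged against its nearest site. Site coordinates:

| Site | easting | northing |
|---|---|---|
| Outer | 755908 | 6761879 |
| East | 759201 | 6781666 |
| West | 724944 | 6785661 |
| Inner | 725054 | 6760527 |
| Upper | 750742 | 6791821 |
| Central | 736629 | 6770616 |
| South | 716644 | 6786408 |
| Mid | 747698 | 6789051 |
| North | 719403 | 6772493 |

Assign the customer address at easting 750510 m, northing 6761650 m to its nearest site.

Outer

Squared distances to each site:
Outer: 29190845.000; East: 476173737.000; West: 1230148477.000; Inner: 649269065.000; Upper: 910343065.000; Central: 273071317.000; South: 1759864520.000; Mid: 758722145.000; North: 1085216098.000.
Minimum at Outer.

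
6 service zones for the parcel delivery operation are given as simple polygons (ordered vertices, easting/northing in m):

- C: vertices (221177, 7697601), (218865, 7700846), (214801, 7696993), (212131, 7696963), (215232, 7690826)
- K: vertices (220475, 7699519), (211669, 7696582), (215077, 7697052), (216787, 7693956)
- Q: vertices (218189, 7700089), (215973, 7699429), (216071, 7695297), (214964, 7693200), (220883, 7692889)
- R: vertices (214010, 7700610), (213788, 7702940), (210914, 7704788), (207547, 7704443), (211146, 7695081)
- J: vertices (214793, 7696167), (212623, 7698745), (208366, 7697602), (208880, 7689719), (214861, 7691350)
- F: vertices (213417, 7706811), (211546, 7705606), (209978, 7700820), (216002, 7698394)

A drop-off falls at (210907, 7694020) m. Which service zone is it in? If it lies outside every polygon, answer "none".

J

Cast a ray rightward from (210907, 7694020). For each polygon, the edges (by vertex number in listed order) whose endpoints lie on opposite sides of northing = 7694020, where each meets that height, and whether that is right or left of the point:
C: 4–5 at easting≈213618.1 (right), 5–1 at easting≈218034.7 (right) → 2 crossings.
K: 3–4 at easting≈216751.7 (right), 4–1 at easting≈216829.4 (right) → 2 crossings.
Q: 3–4 at easting≈215396.9 (right), 5–1 at easting≈220459.8 (right) → 2 crossings.
R: no edge straddles that height → 0 crossings.
J: 3–4 at easting≈208599.6 (left), 5–1 at easting≈214823.3 (right) → 1 crossing.
F: no edge straddles that height → 0 crossings.
Only J has an odd count, so the point is inside J.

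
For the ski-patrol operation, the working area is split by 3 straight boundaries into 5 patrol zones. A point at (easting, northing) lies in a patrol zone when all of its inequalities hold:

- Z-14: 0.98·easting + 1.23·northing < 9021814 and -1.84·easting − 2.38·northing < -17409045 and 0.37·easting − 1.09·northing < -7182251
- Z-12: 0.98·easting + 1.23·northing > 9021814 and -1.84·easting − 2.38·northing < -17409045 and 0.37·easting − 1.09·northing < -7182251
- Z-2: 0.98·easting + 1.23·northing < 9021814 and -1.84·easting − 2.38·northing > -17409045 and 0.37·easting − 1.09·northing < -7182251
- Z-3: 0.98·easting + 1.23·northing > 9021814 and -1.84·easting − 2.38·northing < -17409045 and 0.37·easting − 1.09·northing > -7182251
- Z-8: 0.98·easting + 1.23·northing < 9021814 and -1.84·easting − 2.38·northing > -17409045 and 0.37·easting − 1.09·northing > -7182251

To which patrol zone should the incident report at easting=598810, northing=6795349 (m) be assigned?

0.98·598810 + 1.23·6795349 = 8945113.070, which is < 9021814
-1.84·598810 − 2.38·6795349 = -17274741.020, which is > -17409045
0.37·598810 − 1.09·6795349 = -7185370.710, which is < -7182251
This sign pattern matches Z-2.

Z-2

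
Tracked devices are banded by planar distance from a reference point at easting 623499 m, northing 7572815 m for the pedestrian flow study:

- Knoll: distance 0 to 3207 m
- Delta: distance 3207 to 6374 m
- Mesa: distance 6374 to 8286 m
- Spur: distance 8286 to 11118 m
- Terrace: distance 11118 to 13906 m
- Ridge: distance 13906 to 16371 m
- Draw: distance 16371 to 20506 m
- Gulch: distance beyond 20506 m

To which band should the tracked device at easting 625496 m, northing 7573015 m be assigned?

Knoll

Distance = √((625496−623499)² + (7573015−7572815)²) = √(3988009.000 + 40000.000) = 2006.990 m.
0 ≤ 2006.990 < 3207 → Knoll.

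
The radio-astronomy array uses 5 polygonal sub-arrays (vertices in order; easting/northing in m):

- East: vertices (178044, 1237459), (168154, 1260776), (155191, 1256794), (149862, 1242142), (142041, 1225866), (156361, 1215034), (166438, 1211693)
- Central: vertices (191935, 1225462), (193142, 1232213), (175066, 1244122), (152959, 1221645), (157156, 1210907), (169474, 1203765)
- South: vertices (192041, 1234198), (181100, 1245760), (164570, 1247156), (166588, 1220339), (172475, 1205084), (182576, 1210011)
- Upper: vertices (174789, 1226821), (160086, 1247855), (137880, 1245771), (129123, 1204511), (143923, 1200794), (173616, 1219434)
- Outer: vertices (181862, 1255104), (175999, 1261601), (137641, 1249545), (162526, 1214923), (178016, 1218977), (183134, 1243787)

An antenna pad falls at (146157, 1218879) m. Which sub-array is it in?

Cast a ray rightward from (146157, 1218879). For each polygon, the edges (by vertex number in listed order) whose endpoints lie on opposite sides of northing = 1218879, where each meets that height, and whether that is right or left of the point:
East: 5–6 at easting≈151277.9 (right), 7–1 at easting≈169674.9 (right) → 2 crossings.
Central: 4–5 at easting≈154040.1 (right), 6–1 at easting≈185120.2 (right) → 2 crossings.
South: 4–5 at easting≈167151.4 (right), 6–1 at easting≈186046.3 (right) → 2 crossings.
Upper: 3–4 at easting≈132172.5 (left), 5–6 at easting≈172731.9 (right) → 1 crossing.
Outer: 3–4 at easting≈159682.6 (right), 4–5 at easting≈177641.6 (right) → 2 crossings.
Only Upper has an odd count, so the point is inside Upper.

Upper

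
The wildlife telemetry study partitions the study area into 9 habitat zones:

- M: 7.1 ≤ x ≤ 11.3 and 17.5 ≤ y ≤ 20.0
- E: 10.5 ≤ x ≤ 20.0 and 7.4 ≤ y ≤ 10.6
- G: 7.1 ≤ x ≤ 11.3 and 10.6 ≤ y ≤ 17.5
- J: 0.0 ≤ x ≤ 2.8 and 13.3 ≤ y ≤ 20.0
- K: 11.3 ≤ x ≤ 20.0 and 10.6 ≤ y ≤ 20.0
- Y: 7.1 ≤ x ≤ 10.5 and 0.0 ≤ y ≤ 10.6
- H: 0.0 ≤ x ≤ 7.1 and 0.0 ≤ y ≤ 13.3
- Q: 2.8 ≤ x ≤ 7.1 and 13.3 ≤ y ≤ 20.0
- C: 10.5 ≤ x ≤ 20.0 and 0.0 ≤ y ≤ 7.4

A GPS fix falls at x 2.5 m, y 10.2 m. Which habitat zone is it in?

The point has x = 2.5 and y = 10.2.
Only H satisfies 0.0 ≤ x ≤ 7.1 and 0.0 ≤ y ≤ 13.3.

H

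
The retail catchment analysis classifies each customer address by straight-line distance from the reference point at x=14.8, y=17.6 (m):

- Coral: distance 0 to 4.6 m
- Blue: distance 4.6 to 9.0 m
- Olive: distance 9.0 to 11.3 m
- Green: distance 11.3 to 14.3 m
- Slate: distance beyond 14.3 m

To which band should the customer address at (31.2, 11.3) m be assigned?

Distance = √((31.2−14.8)² + (11.3−17.6)²) = √(268.960 + 39.690) = 17.568 m.
14.3 ≤ 17.568 < ∞ → Slate.

Slate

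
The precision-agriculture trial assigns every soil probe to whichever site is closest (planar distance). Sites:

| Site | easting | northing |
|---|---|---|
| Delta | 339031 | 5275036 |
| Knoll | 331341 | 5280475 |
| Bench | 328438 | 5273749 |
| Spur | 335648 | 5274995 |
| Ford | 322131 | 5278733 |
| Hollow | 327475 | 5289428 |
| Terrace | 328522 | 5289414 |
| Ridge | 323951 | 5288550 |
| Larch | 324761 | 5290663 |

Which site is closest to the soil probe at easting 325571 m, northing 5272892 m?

Squared distances to each site:
Delta: 185768336.000; Knoll: 90794789.000; Bench: 8954138.000; Spur: 105968538.000; Ford: 45950881.000; Hollow: 277064512.000; Terrace: 281684885.000; Ridge: 247797364.000; Larch: 316464541.000.
Minimum at Bench.

Bench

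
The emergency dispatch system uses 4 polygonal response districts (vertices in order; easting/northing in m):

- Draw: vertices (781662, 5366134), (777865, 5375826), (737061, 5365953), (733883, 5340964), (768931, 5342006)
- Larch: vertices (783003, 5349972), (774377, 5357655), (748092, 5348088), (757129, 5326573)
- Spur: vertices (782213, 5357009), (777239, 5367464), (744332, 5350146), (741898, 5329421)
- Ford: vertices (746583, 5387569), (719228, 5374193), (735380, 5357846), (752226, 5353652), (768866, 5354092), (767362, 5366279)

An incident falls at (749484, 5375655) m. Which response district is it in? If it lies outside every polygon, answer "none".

Ford

Cast a ray rightward from (749484, 5375655). For each polygon, the edges (by vertex number in listed order) whose endpoints lie on opposite sides of northing = 5375655, where each meets that height, and whether that is right or left of the point:
Draw: 1–2 at easting≈777932.0 (right), 2–3 at easting≈777158.3 (right) → 2 crossings.
Larch: no edge straddles that height → 0 crossings.
Spur: no edge straddles that height → 0 crossings.
Ford: 1–2 at easting≈722217.9 (left), 6–1 at easting≈758211.0 (right) → 1 crossing.
Only Ford has an odd count, so the point is inside Ford.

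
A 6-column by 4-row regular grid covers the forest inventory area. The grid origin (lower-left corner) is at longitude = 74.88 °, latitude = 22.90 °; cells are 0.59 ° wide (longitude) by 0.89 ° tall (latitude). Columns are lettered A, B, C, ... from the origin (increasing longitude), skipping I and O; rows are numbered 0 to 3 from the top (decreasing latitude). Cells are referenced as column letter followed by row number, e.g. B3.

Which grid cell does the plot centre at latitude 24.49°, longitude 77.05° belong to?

Column index: ⌊(77.05 − 74.88) / 0.59⌋ = ⌊3.678⌋ = 3 → column D
Row offset from origin: ⌊(24.49 − 22.90) / 0.89⌋ = ⌊1.787⌋ = 1 → row 2 (counted from top)

D2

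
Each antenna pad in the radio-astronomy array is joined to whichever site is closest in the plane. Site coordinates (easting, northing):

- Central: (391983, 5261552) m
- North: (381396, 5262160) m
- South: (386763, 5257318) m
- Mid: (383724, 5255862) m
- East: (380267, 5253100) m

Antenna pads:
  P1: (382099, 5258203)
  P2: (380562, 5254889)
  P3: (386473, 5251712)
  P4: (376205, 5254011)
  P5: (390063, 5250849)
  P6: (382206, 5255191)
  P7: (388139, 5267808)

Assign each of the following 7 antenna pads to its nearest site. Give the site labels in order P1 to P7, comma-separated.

P1 → Mid (d²=8120906.00)
P2 → East (d²=3287546.00)
P3 → Mid (d²=24779501.00)
P4 → East (d²=17329765.00)
P5 → South (d²=52737961.00)
P6 → Mid (d²=2754565.00)
P7 → Central (d²=53913872.00)

Mid, East, Mid, East, South, Mid, Central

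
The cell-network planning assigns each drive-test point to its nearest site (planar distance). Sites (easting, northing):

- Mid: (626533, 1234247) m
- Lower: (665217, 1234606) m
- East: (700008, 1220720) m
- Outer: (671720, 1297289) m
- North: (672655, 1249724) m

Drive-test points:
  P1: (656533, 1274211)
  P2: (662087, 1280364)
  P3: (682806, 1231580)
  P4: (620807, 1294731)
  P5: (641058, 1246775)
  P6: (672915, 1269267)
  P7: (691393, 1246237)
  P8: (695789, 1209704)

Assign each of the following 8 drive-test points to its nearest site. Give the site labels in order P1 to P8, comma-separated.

P1 → Outer (d²=763239053.00)
P2 → Outer (d²=379250314.00)
P3 → Lower (d²=318529597.00)
P4 → Outer (d²=2598676933.00)
P5 → Mid (d²=367926409.00)
P6 → North (d²=381996449.00)
P7 → North (d²=363271813.00)
P8 → East (d²=139152217.00)

Outer, Outer, Lower, Outer, Mid, North, North, East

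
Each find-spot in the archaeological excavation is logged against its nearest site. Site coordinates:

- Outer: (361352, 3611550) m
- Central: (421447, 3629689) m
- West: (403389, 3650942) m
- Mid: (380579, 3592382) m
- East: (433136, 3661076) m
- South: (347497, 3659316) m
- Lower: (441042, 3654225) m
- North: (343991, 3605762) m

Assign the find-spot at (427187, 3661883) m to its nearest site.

East

Squared distances to each site:
Outer: 6867658114.000; Central: 1069401236.000; West: 686050285.000; Mid: 7002694665.000; East: 36041850.000; South: 6357085589.000; Lower: 250605989.000; North: 10071141057.000.
Minimum at East.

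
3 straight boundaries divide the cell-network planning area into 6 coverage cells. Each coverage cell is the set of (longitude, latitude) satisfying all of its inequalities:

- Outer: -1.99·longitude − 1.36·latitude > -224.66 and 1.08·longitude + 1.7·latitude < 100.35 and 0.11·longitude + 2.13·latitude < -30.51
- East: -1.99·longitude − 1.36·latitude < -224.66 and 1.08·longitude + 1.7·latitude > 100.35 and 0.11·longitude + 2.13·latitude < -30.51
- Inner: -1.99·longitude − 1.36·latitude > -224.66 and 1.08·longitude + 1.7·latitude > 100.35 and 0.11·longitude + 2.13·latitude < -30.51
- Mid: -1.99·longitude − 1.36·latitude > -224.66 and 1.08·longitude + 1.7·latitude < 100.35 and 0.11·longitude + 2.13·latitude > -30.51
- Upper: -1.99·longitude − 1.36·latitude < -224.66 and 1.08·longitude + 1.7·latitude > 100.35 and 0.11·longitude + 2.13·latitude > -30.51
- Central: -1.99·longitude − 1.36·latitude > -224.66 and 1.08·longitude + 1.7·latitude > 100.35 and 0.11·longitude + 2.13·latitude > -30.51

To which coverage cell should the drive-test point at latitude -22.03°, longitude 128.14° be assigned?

-1.99·128.14 − 1.36·-22.03 = -225.038, which is < -224.66
1.08·128.14 + 1.7·-22.03 = 100.940, which is > 100.35
0.11·128.14 + 2.13·-22.03 = -32.829, which is < -30.51
This sign pattern matches East.

East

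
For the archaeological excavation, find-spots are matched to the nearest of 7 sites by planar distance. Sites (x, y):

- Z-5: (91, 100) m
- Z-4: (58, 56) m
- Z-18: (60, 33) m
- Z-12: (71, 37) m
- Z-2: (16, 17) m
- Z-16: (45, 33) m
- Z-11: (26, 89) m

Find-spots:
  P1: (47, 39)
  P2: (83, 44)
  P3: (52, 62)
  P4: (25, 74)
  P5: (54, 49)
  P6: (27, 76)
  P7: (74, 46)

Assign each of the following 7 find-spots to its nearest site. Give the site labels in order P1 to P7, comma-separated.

Z-16, Z-12, Z-4, Z-11, Z-4, Z-11, Z-12

P1 → Z-16 (d²=40.00)
P2 → Z-12 (d²=193.00)
P3 → Z-4 (d²=72.00)
P4 → Z-11 (d²=226.00)
P5 → Z-4 (d²=65.00)
P6 → Z-11 (d²=170.00)
P7 → Z-12 (d²=90.00)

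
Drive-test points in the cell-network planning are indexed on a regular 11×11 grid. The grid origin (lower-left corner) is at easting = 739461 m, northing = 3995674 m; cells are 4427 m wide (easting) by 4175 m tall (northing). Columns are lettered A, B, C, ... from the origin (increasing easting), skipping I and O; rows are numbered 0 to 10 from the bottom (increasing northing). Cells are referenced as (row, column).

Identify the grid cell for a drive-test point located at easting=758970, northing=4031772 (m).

(8, E)

Column index: ⌊(758970 − 739461) / 4427⌋ = ⌊4.407⌋ = 4 → column E
Row offset from origin: ⌊(4031772 − 3995674) / 4175⌋ = ⌊8.646⌋ = 8 → row 8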